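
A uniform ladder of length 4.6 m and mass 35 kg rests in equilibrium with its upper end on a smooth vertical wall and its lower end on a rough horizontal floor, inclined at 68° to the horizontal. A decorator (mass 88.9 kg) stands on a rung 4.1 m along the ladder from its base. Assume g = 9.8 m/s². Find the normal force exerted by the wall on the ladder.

N_wall ≈ 383 N

Torques about the foot: N_wall · 4.6 sin 68° = 35×9.8×2.3 cos 68° + 88.9×9.8×4.1 cos 68° → N_wall = 383.03 N.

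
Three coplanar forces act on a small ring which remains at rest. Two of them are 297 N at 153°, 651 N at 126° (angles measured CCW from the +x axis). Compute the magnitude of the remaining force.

Sum the known components: ΣF_x = -647.3 N, ΣF_y = 661.5 N.
For equilibrium the remaining force must supply (−ΣF_x, −ΣF_y) = (647.3, -661.5) N.
Magnitude = √((647.3)² + (-661.5)²) = 925.5 N; direction = atan2(-661.5, 647.3) = 314.4°.

F ≈ 926 N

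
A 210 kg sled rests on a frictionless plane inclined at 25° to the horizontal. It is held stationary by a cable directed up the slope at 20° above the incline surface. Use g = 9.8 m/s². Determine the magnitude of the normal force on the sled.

N ≈ 1550 N

Take axes along and perpendicular to the incline. Weight components: W sin 25° = 869.7 N down-slope, W cos 25° = 1865 N into the surface.
Along incline: T cos 20° = W sin 25° → T = 925.6 N.
Perpendicular: N = W cos 25° − T sin 20° = 1549 N.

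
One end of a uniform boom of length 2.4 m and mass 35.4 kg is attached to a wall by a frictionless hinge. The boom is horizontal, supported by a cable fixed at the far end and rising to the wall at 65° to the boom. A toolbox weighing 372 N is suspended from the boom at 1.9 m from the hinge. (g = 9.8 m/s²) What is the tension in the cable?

T ≈ 516 N

Take torques about the hinge: T sin 65° · 2.4 = 35.4×9.8×1.2 + 372×1.9 = 1123.1 N·m.
So T = 1123.1 / (0.9063 × 2.4) = 516.34 N.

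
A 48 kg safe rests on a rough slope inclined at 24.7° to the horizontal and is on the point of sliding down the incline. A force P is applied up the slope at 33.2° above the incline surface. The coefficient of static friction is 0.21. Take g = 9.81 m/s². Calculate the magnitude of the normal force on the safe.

N ≈ 347 N

On the verge of sliding down the incline, friction equals μN and acts up the slope.
Perpendicular: N + P sin 33.2° = W cos 24.7° = 427.8 N.
Along incline: P cos 33.2° + μN = W sin 24.7° with W sin 24.7° = 196.8 N.
Solving the pair for P and N: P = 148.1 N, N = 346.7 N (and f = μN = 72.8 N).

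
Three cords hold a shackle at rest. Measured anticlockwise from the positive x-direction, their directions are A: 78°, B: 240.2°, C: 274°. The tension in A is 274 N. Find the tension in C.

Resolve: ΣF_x = 274 cos 78° + T_B cos 240.2° + T_C cos 274° = 0.
        ΣF_y = 274 sin 78° + T_B sin 240.2° + T_C sin 274° = 0.
The known terms sum to (56.97, 268) N, so -0.4970 T_B + 0.0698 T_C = -56.97 and -0.8678 T_B − 0.9976 T_C = -268.
Solving simultaneously: T_B = 135.8 N, T_C = 150.6 N.

T_C ≈ 151 N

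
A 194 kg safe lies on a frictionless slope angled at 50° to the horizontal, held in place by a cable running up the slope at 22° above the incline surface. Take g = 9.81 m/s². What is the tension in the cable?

Take axes along and perpendicular to the incline. Weight components: W sin 50° = 1458 N down-slope, W cos 50° = 1223 N into the surface.
Along incline: T cos 22° = W sin 50° → T = 1572 N.
Perpendicular: N = W cos 50° − T sin 22° = 634.3 N.

T ≈ 1570 N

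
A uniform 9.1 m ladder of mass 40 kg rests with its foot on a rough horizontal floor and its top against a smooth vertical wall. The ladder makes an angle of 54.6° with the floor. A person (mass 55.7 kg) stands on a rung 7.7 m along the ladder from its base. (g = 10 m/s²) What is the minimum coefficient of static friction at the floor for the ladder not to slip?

μ_min ≈ 0.499

ΣF_y = 0: N_floor = 40×10 + 55.7×10 = 957 N.
Torques about the foot: N_wall · 9.1 sin 54.6° = 40×10×4.55 cos 54.6° + 55.7×10×7.7 cos 54.6° → N_wall = 477.07 N.
ΣF_x = 0: f_floor = N_wall = 477.07 N.
μ_min = f_floor / N_floor = 477.07 / 957 = 0.4985.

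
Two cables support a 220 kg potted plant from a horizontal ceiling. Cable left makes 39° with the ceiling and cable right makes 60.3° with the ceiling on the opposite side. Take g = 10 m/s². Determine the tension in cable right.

T_right ≈ 1730 N

Weight W = 220 × 10 = 2200 N acts straight down.
Horizontal: T_left cos 39° = T_right cos 60.3°  →  T_left = 0.6375 T_right.
Vertical: T_left sin 39° + T_right sin 60.3° = 2200.
Substituting the horizontal relation into the vertical equation gives 1.27 T_right = 2200, so T_right = 1732 N.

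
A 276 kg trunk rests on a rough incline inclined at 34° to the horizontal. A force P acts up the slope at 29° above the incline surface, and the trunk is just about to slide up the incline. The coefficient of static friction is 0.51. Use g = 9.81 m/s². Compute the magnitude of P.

P ≈ 2370 N

On the verge of sliding up the incline, friction equals μN and acts down the slope.
Perpendicular: N + P sin 29° = W cos 34° = 2245 N.
Along incline: P cos 29° = W sin 34° + μN  with W sin 34° = 1514 N.
Solving the pair for P and N: P = 2370 N, N = 1096 N (and f = μN = 558.8 N).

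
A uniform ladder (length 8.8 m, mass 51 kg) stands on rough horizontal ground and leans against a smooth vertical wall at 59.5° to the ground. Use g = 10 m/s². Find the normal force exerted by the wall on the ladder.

N_wall ≈ 150 N

Torques about the foot: N_wall · 8.8 sin 59.5° = 51×10×4.4 cos 59.5° → N_wall = 150.21 N.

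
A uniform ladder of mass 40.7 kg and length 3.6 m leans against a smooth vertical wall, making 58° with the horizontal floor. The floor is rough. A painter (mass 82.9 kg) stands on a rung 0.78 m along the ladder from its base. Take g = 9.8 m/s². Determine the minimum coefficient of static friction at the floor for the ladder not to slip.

ΣF_y = 0: N_floor = 40.7×9.8 + 82.9×9.8 = 1211.3 N.
Torques about the foot: N_wall · 3.6 sin 58° = 40.7×9.8×1.8 cos 58° + 82.9×9.8×0.78 cos 58° → N_wall = 234.61 N.
ΣF_x = 0: f_floor = N_wall = 234.61 N.
μ_min = f_floor / N_floor = 234.61 / 1211.3 = 0.1937.

μ_min ≈ 0.194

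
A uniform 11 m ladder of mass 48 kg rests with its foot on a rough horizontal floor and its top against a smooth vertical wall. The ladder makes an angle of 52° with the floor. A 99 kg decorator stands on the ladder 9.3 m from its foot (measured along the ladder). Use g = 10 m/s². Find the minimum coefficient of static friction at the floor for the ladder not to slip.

μ_min ≈ 0.572

ΣF_y = 0: N_floor = 48×10 + 99×10 = 1470 N.
Torques about the foot: N_wall · 11 sin 52° = 48×10×5.5 cos 52° + 99×10×9.3 cos 52° → N_wall = 841.44 N.
ΣF_x = 0: f_floor = N_wall = 841.44 N.
μ_min = f_floor / N_floor = 841.44 / 1470 = 0.5724.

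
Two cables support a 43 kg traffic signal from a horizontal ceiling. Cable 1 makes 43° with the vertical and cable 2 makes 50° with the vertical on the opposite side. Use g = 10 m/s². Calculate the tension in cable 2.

Angles from the horizontal: cable 1 is 90° − 43° = 47°, cable 2 is 90° − 50° = 40°.
Weight W = 43 × 10 = 430 N acts straight down.
Horizontal: T_1 cos 47° = T_2 cos 40°  →  T_1 = 1.123 T_2.
Vertical: T_1 sin 47° + T_2 sin 40° = 430.
Substituting the horizontal relation into the vertical equation gives 1.464 T_2 = 430, so T_2 = 293.7 N.

T_2 ≈ 294 N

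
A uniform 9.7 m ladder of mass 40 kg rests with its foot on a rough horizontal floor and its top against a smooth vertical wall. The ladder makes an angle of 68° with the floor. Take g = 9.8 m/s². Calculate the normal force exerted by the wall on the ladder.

N_wall ≈ 79.2 N

Torques about the foot: N_wall · 9.7 sin 68° = 40×9.8×4.85 cos 68° → N_wall = 79.189 N.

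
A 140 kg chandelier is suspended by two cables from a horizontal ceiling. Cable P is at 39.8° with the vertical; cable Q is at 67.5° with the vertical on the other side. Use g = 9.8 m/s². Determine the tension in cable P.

T_P ≈ 1330 N

Angles from the horizontal: cable P is 90° − 39.8° = 50.2°, cable Q is 90° − 67.5° = 22.5°.
Weight W = 140 × 9.8 = 1372 N acts straight down.
Horizontal: T_P cos 50.2° = T_Q cos 22.5°  →  T_Q = 0.6928 T_P.
Vertical: T_P sin 50.2° + T_Q sin 22.5° = 1372.
Substituting the horizontal relation into the vertical equation gives 1.033 T_P = 1372, so T_P = 1328 N.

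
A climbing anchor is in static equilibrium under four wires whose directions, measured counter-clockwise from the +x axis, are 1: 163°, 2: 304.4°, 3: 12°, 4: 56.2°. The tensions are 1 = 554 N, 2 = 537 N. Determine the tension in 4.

Resolve: ΣF_x = 554 cos 163° + 537 cos 304.4° + T_3 cos 12° + T_4 cos 56.2° = 0.
        ΣF_y = 554 sin 163° + 537 sin 304.4° + T_3 sin 12° + T_4 sin 56.2° = 0.
The known terms sum to (-226.4, -281.1) N, so 0.9781 T_3 + 0.5563 T_4 = 226.4 and 0.2079 T_3 + 0.8310 T_4 = 281.1.
Solving simultaneously: T_3 = 45.55 N, T_4 = 326.9 N.

T_4 ≈ 327 N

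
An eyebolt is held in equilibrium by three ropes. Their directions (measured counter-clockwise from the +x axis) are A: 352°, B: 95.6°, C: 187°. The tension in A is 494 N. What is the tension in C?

T_C ≈ 480 N

Resolve: ΣF_x = 494 cos 352° + T_B cos 95.6° + T_C cos 187° = 0.
        ΣF_y = 494 sin 352° + T_B sin 95.6° + T_C sin 187° = 0.
The known terms sum to (489.2, -68.75) N, so -0.0976 T_B − 0.9925 T_C = -489.2 and 0.9952 T_B − 0.1219 T_C = 68.75.
Solving simultaneously: T_B = 127.9 N, T_C = 480.3 N.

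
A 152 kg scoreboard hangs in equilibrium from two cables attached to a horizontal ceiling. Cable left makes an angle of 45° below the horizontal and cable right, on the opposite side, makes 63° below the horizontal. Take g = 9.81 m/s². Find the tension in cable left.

T_left ≈ 712 N

Weight W = 152 × 9.81 = 1491 N acts straight down.
Horizontal: T_left cos 45° = T_right cos 63°  →  T_right = 1.558 T_left.
Vertical: T_left sin 45° + T_right sin 63° = 1491.
Substituting the horizontal relation into the vertical equation gives 2.095 T_left = 1491, so T_left = 711.8 N.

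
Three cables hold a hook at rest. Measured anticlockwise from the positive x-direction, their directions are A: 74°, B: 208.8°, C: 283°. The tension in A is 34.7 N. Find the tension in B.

Resolve: ΣF_x = 34.7 cos 74° + T_B cos 208.8° + T_C cos 283° = 0.
        ΣF_y = 34.7 sin 74° + T_B sin 208.8° + T_C sin 283° = 0.
The known terms sum to (9.565, 33.36) N, so -0.8763 T_B + 0.2250 T_C = -9.565 and -0.4818 T_B − 0.9744 T_C = -33.36.
Solving simultaneously: T_B = 17.48 N, T_C = 25.59 N.

T_B ≈ 17.5 N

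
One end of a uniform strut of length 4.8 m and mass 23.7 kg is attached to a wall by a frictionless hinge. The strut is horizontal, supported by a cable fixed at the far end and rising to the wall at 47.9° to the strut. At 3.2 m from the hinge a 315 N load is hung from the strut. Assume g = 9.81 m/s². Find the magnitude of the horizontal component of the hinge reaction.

H_x ≈ 295 N

Take torques about the hinge: T sin 47.9° · 4.8 = 23.7×9.81×2.4 + 315×3.2 = 1566 N·m.
So T = 1566 / (0.7420 × 4.8) = 439.7 N.
ΣF_x = 0: H_x = T cos 47.9° = 294.79 N.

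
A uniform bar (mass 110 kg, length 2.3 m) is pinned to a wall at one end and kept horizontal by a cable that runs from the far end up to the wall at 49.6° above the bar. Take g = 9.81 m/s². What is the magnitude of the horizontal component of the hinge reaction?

H_x ≈ 459 N

Take torques about the hinge: T sin 49.6° · 2.3 = 110×9.81×1.15 = 1241 N·m.
So T = 1241 / (0.7615 × 2.3) = 708.5 N.
ΣF_x = 0: H_x = T cos 49.6° = 459.19 N.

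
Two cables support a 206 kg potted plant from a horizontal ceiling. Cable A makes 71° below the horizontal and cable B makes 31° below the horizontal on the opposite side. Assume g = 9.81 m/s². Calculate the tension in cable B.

T_B ≈ 673 N

Weight W = 206 × 9.81 = 2021 N acts straight down.
Horizontal: T_A cos 71° = T_B cos 31°  →  T_A = 2.633 T_B.
Vertical: T_A sin 71° + T_B sin 31° = 2021.
Substituting the horizontal relation into the vertical equation gives 3.004 T_B = 2021, so T_B = 672.6 N.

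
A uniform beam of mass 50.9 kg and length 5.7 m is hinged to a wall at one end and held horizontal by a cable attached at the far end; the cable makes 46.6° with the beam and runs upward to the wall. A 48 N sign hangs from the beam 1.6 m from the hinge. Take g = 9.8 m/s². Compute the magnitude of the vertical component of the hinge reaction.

|H_y| ≈ 284 N

Take torques about the hinge: T sin 46.6° · 5.7 = 50.9×9.8×2.85 + 48×1.6 = 1498.4 N·m.
So T = 1498.4 / (0.7266 × 5.7) = 361.81 N.
ΣF_y = 0: H_y = (50.9×9.8 + 48) − T sin 46.6° = 546.82 − 262.88 = 283.94 N.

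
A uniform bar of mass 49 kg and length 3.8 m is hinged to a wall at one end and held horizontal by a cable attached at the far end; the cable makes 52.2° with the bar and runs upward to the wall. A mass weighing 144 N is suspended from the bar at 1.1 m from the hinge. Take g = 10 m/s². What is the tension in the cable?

Take torques about the hinge: T sin 52.2° · 3.8 = 49×10×1.9 + 144×1.1 = 1089.4 N·m.
So T = 1089.4 / (0.7902 × 3.8) = 362.82 N.

T ≈ 363 N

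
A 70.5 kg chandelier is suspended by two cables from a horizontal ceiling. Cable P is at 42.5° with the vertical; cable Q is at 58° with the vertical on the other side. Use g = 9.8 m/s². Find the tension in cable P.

T_P ≈ 596 N

Angles from the horizontal: cable P is 90° − 42.5° = 47.5°, cable Q is 90° − 58° = 32°.
Weight W = 70.5 × 9.8 = 690.9 N acts straight down.
Horizontal: T_P cos 47.5° = T_Q cos 32°  →  T_Q = 0.7966 T_P.
Vertical: T_P sin 47.5° + T_Q sin 32° = 690.9.
Substituting the horizontal relation into the vertical equation gives 1.159 T_P = 690.9, so T_P = 595.9 N.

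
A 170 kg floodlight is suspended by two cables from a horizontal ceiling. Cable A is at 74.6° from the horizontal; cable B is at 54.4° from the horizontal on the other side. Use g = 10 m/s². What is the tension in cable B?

Weight W = 170 × 10 = 1700 N acts straight down.
Horizontal: T_A cos 74.6° = T_B cos 54.4°  →  T_A = 2.192 T_B.
Vertical: T_A sin 74.6° + T_B sin 54.4° = 1700.
Substituting the horizontal relation into the vertical equation gives 2.926 T_B = 1700, so T_B = 580.9 N.

T_B ≈ 581 N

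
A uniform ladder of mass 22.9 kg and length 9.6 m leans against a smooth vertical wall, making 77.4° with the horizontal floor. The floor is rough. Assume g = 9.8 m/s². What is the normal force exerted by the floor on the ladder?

ΣF_y = 0: N_floor = 22.9×9.8 = 224.42 N.

N_floor ≈ 224 N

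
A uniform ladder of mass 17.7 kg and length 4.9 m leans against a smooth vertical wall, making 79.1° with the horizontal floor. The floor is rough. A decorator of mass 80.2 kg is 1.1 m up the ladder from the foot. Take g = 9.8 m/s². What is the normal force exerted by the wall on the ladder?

Torques about the foot: N_wall · 4.9 sin 79.1° = 17.7×9.8×2.45 cos 79.1° + 80.2×9.8×1.1 cos 79.1° → N_wall = 50.679 N.

N_wall ≈ 50.7 N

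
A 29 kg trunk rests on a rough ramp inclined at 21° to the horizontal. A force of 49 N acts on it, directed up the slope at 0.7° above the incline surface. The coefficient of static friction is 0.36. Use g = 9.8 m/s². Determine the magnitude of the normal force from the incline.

N ≈ 265 N

Axes along / perpendicular to the incline. W sin 21° = 101.8 N down-slope; W cos 21° = 265.3 N into the surface.
Perpendicular: N = W cos 21° − P sin 0.7° = 265.3 − 0.5986 = 264.7 N.
Along incline: P cos 0.7° + f = W sin 21° (friction acts up-slope) → f = 101.8 − 49 = 52.85 N.
|f| = 52.85 N ≤ μN = 95.3 N, so the trunk is indeed static.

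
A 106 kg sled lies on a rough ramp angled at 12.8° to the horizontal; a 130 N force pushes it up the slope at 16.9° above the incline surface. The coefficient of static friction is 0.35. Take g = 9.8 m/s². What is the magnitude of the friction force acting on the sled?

f ≈ 106 N

Axes along / perpendicular to the incline. W sin 12.8° = 230.1 N down-slope; W cos 12.8° = 1013 N into the surface.
Perpendicular: N = W cos 12.8° − P sin 16.9° = 1013 − 37.79 = 975.2 N.
Along incline: P cos 16.9° + f = W sin 12.8° (friction acts up-slope) → f = 230.1 − 124.4 = 105.8 N.
|f| = 105.8 N ≤ μN = 341.3 N, so the sled is indeed static.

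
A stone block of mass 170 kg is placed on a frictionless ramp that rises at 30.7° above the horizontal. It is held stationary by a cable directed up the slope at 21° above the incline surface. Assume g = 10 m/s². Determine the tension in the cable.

T ≈ 930 N

Take axes along and perpendicular to the incline. Weight components: W sin 30.7° = 867.9 N down-slope, W cos 30.7° = 1462 N into the surface.
Along incline: T cos 21° = W sin 30.7° → T = 929.7 N.
Perpendicular: N = W cos 30.7° − T sin 21° = 1129 N.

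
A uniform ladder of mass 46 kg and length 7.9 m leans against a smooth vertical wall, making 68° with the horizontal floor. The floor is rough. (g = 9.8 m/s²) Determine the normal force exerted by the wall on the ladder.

N_wall ≈ 91.1 N

Torques about the foot: N_wall · 7.9 sin 68° = 46×9.8×3.95 cos 68° → N_wall = 91.068 N.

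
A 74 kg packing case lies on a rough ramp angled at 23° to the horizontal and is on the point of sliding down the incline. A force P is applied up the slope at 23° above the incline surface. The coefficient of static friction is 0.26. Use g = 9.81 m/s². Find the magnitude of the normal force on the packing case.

On the verge of sliding down the incline, friction equals μN and acts up the slope.
Perpendicular: N + P sin 23° = W cos 23° = 668.2 N.
Along incline: P cos 23° + μN = W sin 23° with W sin 23° = 283.6 N.
Solving the pair for P and N: P = 134.2 N, N = 615.8 N (and f = μN = 160.1 N).

N ≈ 616 N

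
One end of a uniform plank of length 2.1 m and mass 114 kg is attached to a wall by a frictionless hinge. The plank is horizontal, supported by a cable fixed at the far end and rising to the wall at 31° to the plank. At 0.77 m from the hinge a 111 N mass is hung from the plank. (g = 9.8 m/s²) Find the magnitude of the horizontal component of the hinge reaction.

H_x ≈ 997 N

Take torques about the hinge: T sin 31° · 2.1 = 114×9.8×1.05 + 111×0.77 = 1258.5 N·m.
So T = 1258.5 / (0.5150 × 2.1) = 1163.6 N.
ΣF_x = 0: H_x = T cos 31° = 997.4 N.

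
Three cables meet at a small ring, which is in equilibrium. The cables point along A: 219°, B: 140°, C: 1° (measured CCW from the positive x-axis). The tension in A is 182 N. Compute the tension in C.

T_C ≈ 272 N

Resolve: ΣF_x = 182 cos 219° + T_B cos 140° + T_C cos 1° = 0.
        ΣF_y = 182 sin 219° + T_B sin 140° + T_C sin 1° = 0.
The known terms sum to (-141.4, -114.5) N, so -0.7660 T_B + 0.9998 T_C = 141.4 and 0.6428 T_B + 0.0175 T_C = 114.5.
Solving simultaneously: T_B = 170.8 N, T_C = 272.3 N.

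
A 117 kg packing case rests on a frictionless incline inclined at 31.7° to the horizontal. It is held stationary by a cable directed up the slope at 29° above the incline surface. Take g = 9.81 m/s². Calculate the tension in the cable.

Take axes along and perpendicular to the incline. Weight components: W sin 31.7° = 603.1 N down-slope, W cos 31.7° = 976.5 N into the surface.
Along incline: T cos 29° = W sin 31.7° → T = 689.6 N.
Perpendicular: N = W cos 31.7° − T sin 29° = 642.2 N.

T ≈ 690 N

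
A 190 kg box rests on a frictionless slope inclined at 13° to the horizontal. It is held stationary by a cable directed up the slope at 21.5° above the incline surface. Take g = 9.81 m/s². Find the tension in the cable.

Take axes along and perpendicular to the incline. Weight components: W sin 13° = 419.3 N down-slope, W cos 13° = 1816 N into the surface.
Along incline: T cos 21.5° = W sin 13° → T = 450.6 N.
Perpendicular: N = W cos 13° − T sin 21.5° = 1651 N.

T ≈ 451 N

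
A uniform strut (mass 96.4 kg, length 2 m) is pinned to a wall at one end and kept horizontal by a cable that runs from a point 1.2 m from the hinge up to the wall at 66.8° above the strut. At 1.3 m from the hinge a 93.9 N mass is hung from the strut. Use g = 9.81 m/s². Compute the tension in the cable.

Take torques about the hinge: T sin 66.8° · 1.2 = 96.4×9.81×1 + 93.9×1.3 = 1067.8 N·m.
So T = 1067.8 / (0.9191 × 1.2) = 968.08 N.

T ≈ 968 N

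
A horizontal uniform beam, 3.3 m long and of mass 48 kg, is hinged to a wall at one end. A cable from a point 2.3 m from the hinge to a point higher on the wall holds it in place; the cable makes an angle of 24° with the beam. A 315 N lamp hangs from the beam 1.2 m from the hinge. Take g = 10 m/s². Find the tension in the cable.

T ≈ 1250 N

Take torques about the hinge: T sin 24° · 2.3 = 48×10×1.65 + 315×1.2 = 1170 N·m.
So T = 1170 / (0.4067 × 2.3) = 1250.7 N.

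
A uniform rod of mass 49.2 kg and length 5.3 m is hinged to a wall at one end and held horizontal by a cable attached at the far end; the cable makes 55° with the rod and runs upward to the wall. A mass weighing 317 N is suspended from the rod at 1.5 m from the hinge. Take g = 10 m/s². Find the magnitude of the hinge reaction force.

|H| ≈ 528 N

Take torques about the hinge: T sin 55° · 5.3 = 49.2×10×2.65 + 317×1.5 = 1779.3 N·m.
So T = 1779.3 / (0.8192 × 5.3) = 409.83 N.
ΣF_x = 0: H_x = T cos 55° = 235.07 N.
ΣF_y = 0: H_y = (49.2×10 + 317) − T sin 55° = 809 − 335.72 = 473.28 N.
|H| = √(H_x² + H_y²) = √((235.07)² + (473.28)²) = 528.45 N.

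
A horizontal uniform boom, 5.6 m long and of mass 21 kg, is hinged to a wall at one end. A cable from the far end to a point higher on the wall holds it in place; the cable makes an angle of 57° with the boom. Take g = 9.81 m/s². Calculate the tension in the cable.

T ≈ 123 N

Take torques about the hinge: T sin 57° · 5.6 = 21×9.81×2.8 = 576.83 N·m.
So T = 576.83 / (0.8387 × 5.6) = 122.82 N.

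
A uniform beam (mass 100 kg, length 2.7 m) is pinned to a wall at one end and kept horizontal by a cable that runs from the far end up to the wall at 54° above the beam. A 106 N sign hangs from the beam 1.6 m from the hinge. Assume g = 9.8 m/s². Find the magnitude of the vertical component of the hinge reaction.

Take torques about the hinge: T sin 54° · 2.7 = 100×9.8×1.35 + 106×1.6 = 1492.6 N·m.
So T = 1492.6 / (0.8090 × 2.7) = 683.32 N.
ΣF_y = 0: H_y = (100×9.8 + 106) − T sin 54° = 1086 − 552.81 = 533.19 N.

|H_y| ≈ 533 N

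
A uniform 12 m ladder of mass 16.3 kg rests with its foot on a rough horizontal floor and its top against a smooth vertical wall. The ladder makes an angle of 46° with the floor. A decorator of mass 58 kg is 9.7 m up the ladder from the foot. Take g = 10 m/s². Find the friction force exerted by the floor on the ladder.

Torques about the foot: N_wall · 12 sin 46° = 16.3×10×6 cos 46° + 58×10×9.7 cos 46° → N_wall = 531.45 N.
ΣF_x = 0: f_floor = N_wall = 531.45 N.

f ≈ 531 N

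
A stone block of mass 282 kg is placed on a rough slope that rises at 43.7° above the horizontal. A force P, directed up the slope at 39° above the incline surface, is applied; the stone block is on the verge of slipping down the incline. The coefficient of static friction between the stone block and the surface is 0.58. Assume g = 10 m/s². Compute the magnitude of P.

On the verge of sliding down the incline, friction equals μN and acts up the slope.
Perpendicular: N + P sin 39° = W cos 43.7° = 2039 N.
Along incline: P cos 39° + μN = W sin 43.7° with W sin 43.7° = 1948 N.
Solving the pair for P and N: P = 1858 N, N = 869.4 N (and f = μN = 504.3 N).

P ≈ 1860 N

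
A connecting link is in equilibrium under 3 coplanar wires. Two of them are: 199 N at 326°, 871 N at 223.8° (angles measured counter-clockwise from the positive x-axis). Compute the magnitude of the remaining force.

F ≈ 851 N

Sum the known components: ΣF_x = -463.7 N, ΣF_y = -714.1 N.
For equilibrium the remaining force must supply (−ΣF_x, −ΣF_y) = (463.7, 714.1) N.
Magnitude = √((463.7)² + (714.1)²) = 851.5 N; direction = atan2(714.1, 463.7) = 57.0°.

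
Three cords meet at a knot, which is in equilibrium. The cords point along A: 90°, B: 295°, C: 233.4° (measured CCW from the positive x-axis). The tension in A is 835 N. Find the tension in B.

T_B ≈ 566 N

Resolve: ΣF_x = 835 cos 90° + T_B cos 295° + T_C cos 233.4° = 0.
        ΣF_y = 835 sin 90° + T_B sin 295° + T_C sin 233.4° = 0.
The known terms sum to (0, 835) N, so 0.4226 T_B − 0.5962 T_C = 0 and -0.9063 T_B − 0.8028 T_C = -835.
Solving simultaneously: T_B = 566 N, T_C = 401.2 N.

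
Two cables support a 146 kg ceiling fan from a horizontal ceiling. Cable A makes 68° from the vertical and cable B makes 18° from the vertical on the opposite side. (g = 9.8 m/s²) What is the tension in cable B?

Angles from the horizontal: cable A is 90° − 68° = 22°, cable B is 90° − 18° = 72°.
Weight W = 146 × 9.8 = 1431 N acts straight down.
Horizontal: T_A cos 22° = T_B cos 72°  →  T_A = 0.3333 T_B.
Vertical: T_A sin 22° + T_B sin 72° = 1431.
Substituting the horizontal relation into the vertical equation gives 1.076 T_B = 1431, so T_B = 1330 N.

T_B ≈ 1330 N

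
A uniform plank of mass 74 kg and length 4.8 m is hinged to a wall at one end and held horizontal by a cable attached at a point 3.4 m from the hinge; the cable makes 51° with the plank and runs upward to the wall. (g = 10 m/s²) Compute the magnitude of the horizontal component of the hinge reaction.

H_x ≈ 423 N

Take torques about the hinge: T sin 51° · 3.4 = 74×10×2.4 = 1776 N·m.
So T = 1776 / (0.7771 × 3.4) = 672.14 N.
ΣF_x = 0: H_x = T cos 51° = 422.99 N.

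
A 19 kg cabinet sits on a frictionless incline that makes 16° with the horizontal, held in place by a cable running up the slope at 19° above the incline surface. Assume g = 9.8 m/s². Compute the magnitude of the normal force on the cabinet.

Take axes along and perpendicular to the incline. Weight components: W sin 16° = 51.32 N down-slope, W cos 16° = 179 N into the surface.
Along incline: T cos 19° = W sin 16° → T = 54.28 N.
Perpendicular: N = W cos 16° − T sin 19° = 161.3 N.

N ≈ 161 N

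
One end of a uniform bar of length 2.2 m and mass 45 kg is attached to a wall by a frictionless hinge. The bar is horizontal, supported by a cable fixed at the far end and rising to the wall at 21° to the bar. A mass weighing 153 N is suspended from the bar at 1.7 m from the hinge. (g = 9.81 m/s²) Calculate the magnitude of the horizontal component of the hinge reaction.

H_x ≈ 883 N

Take torques about the hinge: T sin 21° · 2.2 = 45×9.81×1.1 + 153×1.7 = 745.7 N·m.
So T = 745.7 / (0.3584 × 2.2) = 945.82 N.
ΣF_x = 0: H_x = T cos 21° = 883 N.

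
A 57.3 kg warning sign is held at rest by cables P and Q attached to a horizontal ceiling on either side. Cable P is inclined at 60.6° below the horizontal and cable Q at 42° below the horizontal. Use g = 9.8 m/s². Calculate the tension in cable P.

Weight W = 57.3 × 9.8 = 561.5 N acts straight down.
Horizontal: T_P cos 60.6° = T_Q cos 42°  →  T_Q = 0.6606 T_P.
Vertical: T_P sin 60.6° + T_Q sin 42° = 561.5.
Substituting the horizontal relation into the vertical equation gives 1.313 T_P = 561.5, so T_P = 427.6 N.

T_P ≈ 428 N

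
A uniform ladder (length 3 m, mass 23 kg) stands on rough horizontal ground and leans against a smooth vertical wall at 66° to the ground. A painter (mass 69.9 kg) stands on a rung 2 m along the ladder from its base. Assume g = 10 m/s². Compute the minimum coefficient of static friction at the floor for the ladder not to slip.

μ_min ≈ 0.278

ΣF_y = 0: N_floor = 23×10 + 69.9×10 = 929 N.
Torques about the foot: N_wall · 3 sin 66° = 23×10×1.5 cos 66° + 69.9×10×2 cos 66° → N_wall = 258.68 N.
ΣF_x = 0: f_floor = N_wall = 258.68 N.
μ_min = f_floor / N_floor = 258.68 / 929 = 0.2784.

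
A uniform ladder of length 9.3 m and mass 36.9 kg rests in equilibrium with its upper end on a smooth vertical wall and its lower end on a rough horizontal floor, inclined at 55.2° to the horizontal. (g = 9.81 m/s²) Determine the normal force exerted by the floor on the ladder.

ΣF_y = 0: N_floor = 36.9×9.81 = 361.99 N.

N_floor ≈ 362 N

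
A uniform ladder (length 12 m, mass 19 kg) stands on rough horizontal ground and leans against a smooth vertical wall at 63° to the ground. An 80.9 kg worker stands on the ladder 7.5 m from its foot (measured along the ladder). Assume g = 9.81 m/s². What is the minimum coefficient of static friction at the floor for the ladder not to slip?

ΣF_y = 0: N_floor = 19×9.81 + 80.9×9.81 = 980.02 N.
Torques about the foot: N_wall · 12 sin 63° = 19×9.81×6 cos 63° + 80.9×9.81×7.5 cos 63° → N_wall = 300.22 N.
ΣF_x = 0: f_floor = N_wall = 300.22 N.
μ_min = f_floor / N_floor = 300.22 / 980.02 = 0.3063.

μ_min ≈ 0.306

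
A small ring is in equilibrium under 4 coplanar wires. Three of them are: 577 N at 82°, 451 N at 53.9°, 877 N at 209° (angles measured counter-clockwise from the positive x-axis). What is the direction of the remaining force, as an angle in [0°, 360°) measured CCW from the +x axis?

θ ≈ 310°

Sum the known components: ΣF_x = -421 N, ΣF_y = 510.6 N.
For equilibrium the remaining force must supply (−ΣF_x, −ΣF_y) = (421, -510.6) N.
Magnitude = √((421)² + (-510.6)²) = 661.8 N; direction = atan2(-510.6, 421) = 309.5°.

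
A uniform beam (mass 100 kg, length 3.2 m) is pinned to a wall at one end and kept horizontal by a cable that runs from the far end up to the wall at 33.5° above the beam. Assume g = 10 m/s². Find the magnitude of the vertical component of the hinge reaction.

Take torques about the hinge: T sin 33.5° · 3.2 = 100×10×1.6 = 1600 N·m.
So T = 1600 / (0.5519 × 3.2) = 905.9 N.
ΣF_y = 0: H_y = (100×10) − T sin 33.5° = 1000 − 500 = 500 N.

|H_y| ≈ 500 N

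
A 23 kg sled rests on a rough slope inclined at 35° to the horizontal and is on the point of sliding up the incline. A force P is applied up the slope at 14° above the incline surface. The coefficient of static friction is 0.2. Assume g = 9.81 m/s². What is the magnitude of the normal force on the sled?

On the verge of sliding up the incline, friction equals μN and acts down the slope.
Perpendicular: N + P sin 14° = W cos 35° = 184.8 N.
Along incline: P cos 14° = W sin 35° + μN  with W sin 35° = 129.4 N.
Solving the pair for P and N: P = 163.3 N, N = 145.3 N (and f = μN = 29.06 N).

N ≈ 145 N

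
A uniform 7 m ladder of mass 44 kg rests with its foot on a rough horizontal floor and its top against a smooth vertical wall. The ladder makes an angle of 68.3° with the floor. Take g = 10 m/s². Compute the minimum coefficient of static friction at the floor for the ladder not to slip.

μ_min ≈ 0.199

ΣF_y = 0: N_floor = 44×10 = 440 N.
Torques about the foot: N_wall · 7 sin 68.3° = 44×10×3.5 cos 68.3° → N_wall = 87.549 N.
ΣF_x = 0: f_floor = N_wall = 87.549 N.
μ_min = f_floor / N_floor = 87.549 / 440 = 0.199.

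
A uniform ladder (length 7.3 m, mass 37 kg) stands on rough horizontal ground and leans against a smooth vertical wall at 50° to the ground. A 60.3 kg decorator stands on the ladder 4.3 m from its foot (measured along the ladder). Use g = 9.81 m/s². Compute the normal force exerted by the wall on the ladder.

Torques about the foot: N_wall · 7.3 sin 50° = 37×9.81×3.65 cos 50° + 60.3×9.81×4.3 cos 50° → N_wall = 444.66 N.

N_wall ≈ 445 N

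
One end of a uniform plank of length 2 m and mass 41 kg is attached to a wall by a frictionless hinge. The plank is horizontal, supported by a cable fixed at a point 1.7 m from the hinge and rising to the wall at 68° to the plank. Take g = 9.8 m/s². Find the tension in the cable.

T ≈ 255 N

Take torques about the hinge: T sin 68° · 1.7 = 41×9.8×1 = 401.8 N·m.
So T = 401.8 / (0.9272 × 1.7) = 254.91 N.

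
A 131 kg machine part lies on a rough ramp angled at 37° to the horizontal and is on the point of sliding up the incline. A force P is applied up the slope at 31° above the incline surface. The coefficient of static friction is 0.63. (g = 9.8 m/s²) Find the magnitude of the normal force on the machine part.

On the verge of sliding up the incline, friction equals μN and acts down the slope.
Perpendicular: N + P sin 31° = W cos 37° = 1025 N.
Along incline: P cos 31° = W sin 37° + μN  with W sin 37° = 772.6 N.
Solving the pair for P and N: P = 1200 N, N = 407 N (and f = μN = 256.4 N).

N ≈ 407 N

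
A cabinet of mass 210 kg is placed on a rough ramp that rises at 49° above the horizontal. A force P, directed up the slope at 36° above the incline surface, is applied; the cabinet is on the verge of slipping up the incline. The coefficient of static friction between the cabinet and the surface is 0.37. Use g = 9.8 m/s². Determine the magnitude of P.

On the verge of sliding up the incline, friction equals μN and acts down the slope.
Perpendicular: N + P sin 36° = W cos 49° = 1350 N.
Along incline: P cos 36° = W sin 49° + μN  with W sin 49° = 1553 N.
Solving the pair for P and N: P = 2000 N, N = 174.7 N (and f = μN = 64.65 N).

P ≈ 2000 N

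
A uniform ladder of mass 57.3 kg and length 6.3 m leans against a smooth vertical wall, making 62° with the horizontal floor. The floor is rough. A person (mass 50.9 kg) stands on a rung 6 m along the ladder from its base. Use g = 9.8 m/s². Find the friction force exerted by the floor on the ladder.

f ≈ 402 N

Torques about the foot: N_wall · 6.3 sin 62° = 57.3×9.8×3.15 cos 62° + 50.9×9.8×6 cos 62° → N_wall = 401.89 N.
ΣF_x = 0: f_floor = N_wall = 401.89 N.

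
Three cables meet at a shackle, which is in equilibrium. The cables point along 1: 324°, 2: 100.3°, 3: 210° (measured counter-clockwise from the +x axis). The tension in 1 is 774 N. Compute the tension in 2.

T_2 ≈ 751 N

Resolve: ΣF_x = 774 cos 324° + T_2 cos 100.3° + T_3 cos 210° = 0.
        ΣF_y = 774 sin 324° + T_2 sin 100.3° + T_3 sin 210° = 0.
The known terms sum to (626.2, -454.9) N, so -0.1788 T_2 − 0.8660 T_3 = -626.2 and 0.9839 T_2 − 0.5000 T_3 = 454.9.
Solving simultaneously: T_2 = 751 N, T_3 = 568 N.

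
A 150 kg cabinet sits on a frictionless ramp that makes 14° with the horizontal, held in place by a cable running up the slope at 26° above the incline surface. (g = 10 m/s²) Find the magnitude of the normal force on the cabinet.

Take axes along and perpendicular to the incline. Weight components: W sin 14° = 362.9 N down-slope, W cos 14° = 1455 N into the surface.
Along incline: T cos 26° = W sin 14° → T = 403.7 N.
Perpendicular: N = W cos 14° − T sin 26° = 1278 N.

N ≈ 1280 N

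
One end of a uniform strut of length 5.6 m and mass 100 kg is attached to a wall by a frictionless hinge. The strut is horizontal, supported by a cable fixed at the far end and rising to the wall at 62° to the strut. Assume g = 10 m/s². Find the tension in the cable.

T ≈ 566 N

Take torques about the hinge: T sin 62° · 5.6 = 100×10×2.8 = 2800 N·m.
So T = 2800 / (0.8829 × 5.6) = 566.29 N.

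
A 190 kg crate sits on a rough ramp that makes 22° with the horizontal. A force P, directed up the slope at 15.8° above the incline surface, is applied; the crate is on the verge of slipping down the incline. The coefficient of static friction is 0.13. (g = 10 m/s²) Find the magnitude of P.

P ≈ 521 N

On the verge of sliding down the incline, friction equals μN and acts up the slope.
Perpendicular: N + P sin 15.8° = W cos 22° = 1762 N.
Along incline: P cos 15.8° + μN = W sin 22° with W sin 22° = 711.8 N.
Solving the pair for P and N: P = 520.9 N, N = 1620 N (and f = μN = 210.6 N).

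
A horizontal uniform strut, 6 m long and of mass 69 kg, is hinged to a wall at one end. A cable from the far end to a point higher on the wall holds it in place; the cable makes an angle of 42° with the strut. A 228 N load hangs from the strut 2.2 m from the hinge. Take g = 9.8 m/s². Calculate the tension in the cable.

Take torques about the hinge: T sin 42° · 6 = 69×9.8×3 + 228×2.2 = 2530.2 N·m.
So T = 2530.2 / (0.6691 × 6) = 630.22 N.

T ≈ 630 N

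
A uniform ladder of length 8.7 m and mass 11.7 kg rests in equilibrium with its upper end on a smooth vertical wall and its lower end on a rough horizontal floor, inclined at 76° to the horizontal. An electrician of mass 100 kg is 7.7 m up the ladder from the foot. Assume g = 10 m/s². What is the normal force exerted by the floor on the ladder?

ΣF_y = 0: N_floor = 11.7×10 + 100×10 = 1117 N.

N_floor ≈ 1120 N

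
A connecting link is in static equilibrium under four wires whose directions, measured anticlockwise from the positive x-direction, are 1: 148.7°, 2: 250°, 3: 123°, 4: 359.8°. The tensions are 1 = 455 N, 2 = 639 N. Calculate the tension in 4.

Resolve: ΣF_x = 455 cos 148.7° + 639 cos 250° + T_3 cos 123° + T_4 cos 359.8° = 0.
        ΣF_y = 455 sin 148.7° + 639 sin 250° + T_3 sin 123° + T_4 sin 359.8° = 0.
The known terms sum to (-607.3, -364.1) N, so -0.5446 T_3 + 1.0000 T_4 = 607.3 and 0.8387 T_3 − 0.0035 T_4 = 364.1.
Solving simultaneously: T_3 = 437.6 N, T_4 = 845.7 N.

T_4 ≈ 846 N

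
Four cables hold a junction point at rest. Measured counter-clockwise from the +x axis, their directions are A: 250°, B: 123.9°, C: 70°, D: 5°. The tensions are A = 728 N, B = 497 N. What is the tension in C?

T_C ≈ 248 N

Resolve: ΣF_x = 728 cos 250° + 497 cos 123.9° + T_C cos 70° + T_D cos 5° = 0.
        ΣF_y = 728 sin 250° + 497 sin 123.9° + T_C sin 70° + T_D sin 5° = 0.
The known terms sum to (-526.2, -271.6) N, so 0.3420 T_C + 0.9962 T_D = 526.2 and 0.9397 T_C + 0.0872 T_D = 271.6.
Solving simultaneously: T_C = 247.9 N, T_D = 443.1 N.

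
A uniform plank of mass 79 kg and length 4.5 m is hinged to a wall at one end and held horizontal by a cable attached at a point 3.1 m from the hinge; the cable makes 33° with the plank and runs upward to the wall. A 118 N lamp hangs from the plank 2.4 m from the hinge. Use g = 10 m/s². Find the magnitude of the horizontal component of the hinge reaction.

Take torques about the hinge: T sin 33° · 3.1 = 79×10×2.25 + 118×2.4 = 2060.7 N·m.
So T = 2060.7 / (0.5446 × 3.1) = 1220.5 N.
ΣF_x = 0: H_x = T cos 33° = 1023.6 N.

H_x ≈ 1020 N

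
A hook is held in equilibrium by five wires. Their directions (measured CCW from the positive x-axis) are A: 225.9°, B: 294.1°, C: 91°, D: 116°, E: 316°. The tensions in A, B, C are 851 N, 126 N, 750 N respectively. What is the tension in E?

T_E ≈ 1430 N

Resolve: ΣF_x = 851 cos 225.9° + 126 cos 294.1° + 750 cos 91° + T_D cos 116° + T_E cos 316° = 0.
        ΣF_y = 851 sin 225.9° + 126 sin 294.1° + 750 sin 91° + T_D sin 116° + T_E sin 316° = 0.
The known terms sum to (-553.9, 23.74) N, so -0.4384 T_D + 0.7193 T_E = 553.9 and 0.8988 T_D − 0.6947 T_E = -23.74.
Solving simultaneously: T_D = 1075 N, T_E = 1425 N.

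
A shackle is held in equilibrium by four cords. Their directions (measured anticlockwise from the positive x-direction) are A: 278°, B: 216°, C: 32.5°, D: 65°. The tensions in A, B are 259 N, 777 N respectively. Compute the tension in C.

T_C ≈ 439 N

Resolve: ΣF_x = 259 cos 278° + 777 cos 216° + T_C cos 32.5° + T_D cos 65° = 0.
        ΣF_y = 259 sin 278° + 777 sin 216° + T_C sin 32.5° + T_D sin 65° = 0.
The known terms sum to (-592.6, -713.2) N, so 0.8434 T_C + 0.4226 T_D = 592.6 and 0.5373 T_C + 0.9063 T_D = 713.2.
Solving simultaneously: T_C = 438.6 N, T_D = 526.9 N.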